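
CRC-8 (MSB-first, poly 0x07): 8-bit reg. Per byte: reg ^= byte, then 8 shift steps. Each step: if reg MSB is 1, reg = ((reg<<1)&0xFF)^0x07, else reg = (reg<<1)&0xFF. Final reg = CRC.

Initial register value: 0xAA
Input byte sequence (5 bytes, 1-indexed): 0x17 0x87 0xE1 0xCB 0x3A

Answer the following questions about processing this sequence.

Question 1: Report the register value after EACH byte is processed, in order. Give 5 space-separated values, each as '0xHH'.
0x3A 0x3A 0x0F 0x52 0x1F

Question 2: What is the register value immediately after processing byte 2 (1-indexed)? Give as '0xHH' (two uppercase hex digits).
After byte 1 (0x17): reg=0x3A
After byte 2 (0x87): reg=0x3A

Answer: 0x3A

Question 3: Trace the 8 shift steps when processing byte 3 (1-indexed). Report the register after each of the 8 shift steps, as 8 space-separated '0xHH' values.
After byte 1 (0x17): reg=0x3A
After byte 2 (0x87): reg=0x3A
Register before byte 3: 0x3A
After XOR with byte 0xE1: 0xDB

Answer: 0xB1 0x65 0xCA 0x93 0x21 0x42 0x84 0x0F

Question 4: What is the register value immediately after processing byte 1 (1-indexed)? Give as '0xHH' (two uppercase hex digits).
Answer: 0x3A

Derivation:
After byte 1 (0x17): reg=0x3A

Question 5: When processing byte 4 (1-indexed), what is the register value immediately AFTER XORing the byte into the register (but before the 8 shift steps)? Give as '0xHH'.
Register before byte 4: 0x0F
Byte 4: 0xCB
0x0F XOR 0xCB = 0xC4

Answer: 0xC4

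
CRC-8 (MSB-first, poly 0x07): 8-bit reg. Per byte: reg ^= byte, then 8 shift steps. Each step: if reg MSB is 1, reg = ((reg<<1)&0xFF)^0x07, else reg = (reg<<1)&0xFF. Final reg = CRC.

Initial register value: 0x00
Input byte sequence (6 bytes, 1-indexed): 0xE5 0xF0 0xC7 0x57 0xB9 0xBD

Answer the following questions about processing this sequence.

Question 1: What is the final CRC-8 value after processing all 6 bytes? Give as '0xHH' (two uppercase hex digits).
After byte 1 (0xE5): reg=0xB5
After byte 2 (0xF0): reg=0xDC
After byte 3 (0xC7): reg=0x41
After byte 4 (0x57): reg=0x62
After byte 5 (0xB9): reg=0x0F
After byte 6 (0xBD): reg=0x17

Answer: 0x17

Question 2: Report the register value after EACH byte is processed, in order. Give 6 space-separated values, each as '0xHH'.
0xB5 0xDC 0x41 0x62 0x0F 0x17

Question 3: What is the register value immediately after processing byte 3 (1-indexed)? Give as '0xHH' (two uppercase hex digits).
After byte 1 (0xE5): reg=0xB5
After byte 2 (0xF0): reg=0xDC
After byte 3 (0xC7): reg=0x41

Answer: 0x41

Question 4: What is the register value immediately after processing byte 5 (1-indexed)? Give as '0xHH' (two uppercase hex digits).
Answer: 0x0F

Derivation:
After byte 1 (0xE5): reg=0xB5
After byte 2 (0xF0): reg=0xDC
After byte 3 (0xC7): reg=0x41
After byte 4 (0x57): reg=0x62
After byte 5 (0xB9): reg=0x0F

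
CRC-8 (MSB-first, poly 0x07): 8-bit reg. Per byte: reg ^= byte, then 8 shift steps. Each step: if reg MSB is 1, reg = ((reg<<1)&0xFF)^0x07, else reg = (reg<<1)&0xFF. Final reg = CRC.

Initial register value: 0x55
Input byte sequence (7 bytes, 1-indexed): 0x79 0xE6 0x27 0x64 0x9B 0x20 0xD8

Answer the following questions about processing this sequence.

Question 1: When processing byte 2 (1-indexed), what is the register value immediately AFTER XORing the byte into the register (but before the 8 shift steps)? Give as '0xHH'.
Answer: 0x22

Derivation:
Register before byte 2: 0xC4
Byte 2: 0xE6
0xC4 XOR 0xE6 = 0x22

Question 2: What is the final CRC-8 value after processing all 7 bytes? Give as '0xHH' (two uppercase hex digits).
Answer: 0xC4

Derivation:
After byte 1 (0x79): reg=0xC4
After byte 2 (0xE6): reg=0xEE
After byte 3 (0x27): reg=0x71
After byte 4 (0x64): reg=0x6B
After byte 5 (0x9B): reg=0xDE
After byte 6 (0x20): reg=0xF4
After byte 7 (0xD8): reg=0xC4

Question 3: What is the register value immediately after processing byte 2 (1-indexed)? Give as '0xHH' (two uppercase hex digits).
Answer: 0xEE

Derivation:
After byte 1 (0x79): reg=0xC4
After byte 2 (0xE6): reg=0xEE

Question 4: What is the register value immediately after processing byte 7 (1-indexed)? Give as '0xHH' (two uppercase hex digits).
After byte 1 (0x79): reg=0xC4
After byte 2 (0xE6): reg=0xEE
After byte 3 (0x27): reg=0x71
After byte 4 (0x64): reg=0x6B
After byte 5 (0x9B): reg=0xDE
After byte 6 (0x20): reg=0xF4
After byte 7 (0xD8): reg=0xC4

Answer: 0xC4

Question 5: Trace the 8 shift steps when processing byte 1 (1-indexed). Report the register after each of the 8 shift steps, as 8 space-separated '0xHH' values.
Register before byte 1: 0x55
After XOR with byte 0x79: 0x2C

Answer: 0x58 0xB0 0x67 0xCE 0x9B 0x31 0x62 0xC4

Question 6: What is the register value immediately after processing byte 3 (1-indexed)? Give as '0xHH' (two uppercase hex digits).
Answer: 0x71

Derivation:
After byte 1 (0x79): reg=0xC4
After byte 2 (0xE6): reg=0xEE
After byte 3 (0x27): reg=0x71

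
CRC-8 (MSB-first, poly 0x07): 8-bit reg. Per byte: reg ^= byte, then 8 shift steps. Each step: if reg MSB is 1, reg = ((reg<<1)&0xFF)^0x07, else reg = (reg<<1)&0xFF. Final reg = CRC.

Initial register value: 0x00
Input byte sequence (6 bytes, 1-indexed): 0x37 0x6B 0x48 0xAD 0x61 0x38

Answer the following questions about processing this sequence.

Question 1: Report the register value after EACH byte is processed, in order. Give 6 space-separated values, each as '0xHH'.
0x85 0x84 0x6A 0x5B 0xA6 0xD3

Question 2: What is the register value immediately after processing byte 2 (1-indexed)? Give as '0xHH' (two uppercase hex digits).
After byte 1 (0x37): reg=0x85
After byte 2 (0x6B): reg=0x84

Answer: 0x84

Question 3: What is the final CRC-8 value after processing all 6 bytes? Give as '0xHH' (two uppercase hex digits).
After byte 1 (0x37): reg=0x85
After byte 2 (0x6B): reg=0x84
After byte 3 (0x48): reg=0x6A
After byte 4 (0xAD): reg=0x5B
After byte 5 (0x61): reg=0xA6
After byte 6 (0x38): reg=0xD3

Answer: 0xD3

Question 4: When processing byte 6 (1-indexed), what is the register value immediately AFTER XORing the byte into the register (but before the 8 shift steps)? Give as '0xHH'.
Answer: 0x9E

Derivation:
Register before byte 6: 0xA6
Byte 6: 0x38
0xA6 XOR 0x38 = 0x9E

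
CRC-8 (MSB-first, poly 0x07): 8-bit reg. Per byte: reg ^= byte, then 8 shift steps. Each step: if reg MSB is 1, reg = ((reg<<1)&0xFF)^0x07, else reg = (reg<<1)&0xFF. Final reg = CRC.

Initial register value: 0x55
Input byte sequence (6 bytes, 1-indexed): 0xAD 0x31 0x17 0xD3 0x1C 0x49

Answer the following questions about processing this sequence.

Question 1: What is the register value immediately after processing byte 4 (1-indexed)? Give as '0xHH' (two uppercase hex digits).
After byte 1 (0xAD): reg=0xE6
After byte 2 (0x31): reg=0x2B
After byte 3 (0x17): reg=0xB4
After byte 4 (0xD3): reg=0x32

Answer: 0x32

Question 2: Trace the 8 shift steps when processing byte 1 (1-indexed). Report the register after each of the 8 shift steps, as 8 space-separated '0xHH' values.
Register before byte 1: 0x55
After XOR with byte 0xAD: 0xF8

Answer: 0xF7 0xE9 0xD5 0xAD 0x5D 0xBA 0x73 0xE6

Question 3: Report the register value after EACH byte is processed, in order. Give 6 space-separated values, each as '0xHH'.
0xE6 0x2B 0xB4 0x32 0xCA 0x80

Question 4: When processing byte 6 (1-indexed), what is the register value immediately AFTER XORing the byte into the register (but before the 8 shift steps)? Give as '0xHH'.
Answer: 0x83

Derivation:
Register before byte 6: 0xCA
Byte 6: 0x49
0xCA XOR 0x49 = 0x83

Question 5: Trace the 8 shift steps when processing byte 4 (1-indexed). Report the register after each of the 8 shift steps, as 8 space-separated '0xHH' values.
Answer: 0xCE 0x9B 0x31 0x62 0xC4 0x8F 0x19 0x32

Derivation:
After byte 1 (0xAD): reg=0xE6
After byte 2 (0x31): reg=0x2B
After byte 3 (0x17): reg=0xB4
Register before byte 4: 0xB4
After XOR with byte 0xD3: 0x67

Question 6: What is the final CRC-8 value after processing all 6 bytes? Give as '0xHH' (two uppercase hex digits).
Answer: 0x80

Derivation:
After byte 1 (0xAD): reg=0xE6
After byte 2 (0x31): reg=0x2B
After byte 3 (0x17): reg=0xB4
After byte 4 (0xD3): reg=0x32
After byte 5 (0x1C): reg=0xCA
After byte 6 (0x49): reg=0x80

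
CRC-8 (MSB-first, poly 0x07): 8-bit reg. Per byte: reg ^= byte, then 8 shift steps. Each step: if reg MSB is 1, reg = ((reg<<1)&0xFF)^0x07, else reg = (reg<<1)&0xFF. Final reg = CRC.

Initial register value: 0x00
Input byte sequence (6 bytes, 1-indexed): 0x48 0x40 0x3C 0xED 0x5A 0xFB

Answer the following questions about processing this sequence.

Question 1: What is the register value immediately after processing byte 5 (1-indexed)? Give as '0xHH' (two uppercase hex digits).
After byte 1 (0x48): reg=0xFF
After byte 2 (0x40): reg=0x34
After byte 3 (0x3C): reg=0x38
After byte 4 (0xED): reg=0x25
After byte 5 (0x5A): reg=0x7A

Answer: 0x7A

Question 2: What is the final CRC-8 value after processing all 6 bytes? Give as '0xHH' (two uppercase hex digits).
Answer: 0x8E

Derivation:
After byte 1 (0x48): reg=0xFF
After byte 2 (0x40): reg=0x34
After byte 3 (0x3C): reg=0x38
After byte 4 (0xED): reg=0x25
After byte 5 (0x5A): reg=0x7A
After byte 6 (0xFB): reg=0x8E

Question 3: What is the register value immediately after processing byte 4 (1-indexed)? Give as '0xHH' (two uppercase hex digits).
Answer: 0x25

Derivation:
After byte 1 (0x48): reg=0xFF
After byte 2 (0x40): reg=0x34
After byte 3 (0x3C): reg=0x38
After byte 4 (0xED): reg=0x25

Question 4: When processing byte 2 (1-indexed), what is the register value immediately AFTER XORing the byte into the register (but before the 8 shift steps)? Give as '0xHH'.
Answer: 0xBF

Derivation:
Register before byte 2: 0xFF
Byte 2: 0x40
0xFF XOR 0x40 = 0xBF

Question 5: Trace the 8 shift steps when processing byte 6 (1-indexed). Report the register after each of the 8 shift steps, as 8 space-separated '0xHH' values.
Answer: 0x05 0x0A 0x14 0x28 0x50 0xA0 0x47 0x8E

Derivation:
After byte 1 (0x48): reg=0xFF
After byte 2 (0x40): reg=0x34
After byte 3 (0x3C): reg=0x38
After byte 4 (0xED): reg=0x25
After byte 5 (0x5A): reg=0x7A
Register before byte 6: 0x7A
After XOR with byte 0xFB: 0x81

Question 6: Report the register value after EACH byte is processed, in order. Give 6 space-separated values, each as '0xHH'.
0xFF 0x34 0x38 0x25 0x7A 0x8E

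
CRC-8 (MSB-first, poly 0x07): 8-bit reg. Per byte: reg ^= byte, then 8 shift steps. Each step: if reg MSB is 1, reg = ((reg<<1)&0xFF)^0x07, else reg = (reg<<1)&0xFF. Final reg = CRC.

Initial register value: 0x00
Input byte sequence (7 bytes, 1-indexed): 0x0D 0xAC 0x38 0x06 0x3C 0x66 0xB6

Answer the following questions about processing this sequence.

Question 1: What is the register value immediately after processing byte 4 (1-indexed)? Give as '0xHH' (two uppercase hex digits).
Answer: 0x0F

Derivation:
After byte 1 (0x0D): reg=0x23
After byte 2 (0xAC): reg=0xA4
After byte 3 (0x38): reg=0xDD
After byte 4 (0x06): reg=0x0F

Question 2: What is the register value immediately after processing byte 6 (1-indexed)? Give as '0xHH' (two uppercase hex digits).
After byte 1 (0x0D): reg=0x23
After byte 2 (0xAC): reg=0xA4
After byte 3 (0x38): reg=0xDD
After byte 4 (0x06): reg=0x0F
After byte 5 (0x3C): reg=0x99
After byte 6 (0x66): reg=0xF3

Answer: 0xF3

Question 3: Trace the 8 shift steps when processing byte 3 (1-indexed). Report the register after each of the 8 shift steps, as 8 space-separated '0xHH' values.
After byte 1 (0x0D): reg=0x23
After byte 2 (0xAC): reg=0xA4
Register before byte 3: 0xA4
After XOR with byte 0x38: 0x9C

Answer: 0x3F 0x7E 0xFC 0xFF 0xF9 0xF5 0xED 0xDD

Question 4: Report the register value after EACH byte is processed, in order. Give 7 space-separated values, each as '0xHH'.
0x23 0xA4 0xDD 0x0F 0x99 0xF3 0xDC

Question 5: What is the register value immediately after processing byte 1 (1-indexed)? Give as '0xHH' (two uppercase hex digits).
Answer: 0x23

Derivation:
After byte 1 (0x0D): reg=0x23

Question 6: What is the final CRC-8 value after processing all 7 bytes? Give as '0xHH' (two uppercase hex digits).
After byte 1 (0x0D): reg=0x23
After byte 2 (0xAC): reg=0xA4
After byte 3 (0x38): reg=0xDD
After byte 4 (0x06): reg=0x0F
After byte 5 (0x3C): reg=0x99
After byte 6 (0x66): reg=0xF3
After byte 7 (0xB6): reg=0xDC

Answer: 0xDC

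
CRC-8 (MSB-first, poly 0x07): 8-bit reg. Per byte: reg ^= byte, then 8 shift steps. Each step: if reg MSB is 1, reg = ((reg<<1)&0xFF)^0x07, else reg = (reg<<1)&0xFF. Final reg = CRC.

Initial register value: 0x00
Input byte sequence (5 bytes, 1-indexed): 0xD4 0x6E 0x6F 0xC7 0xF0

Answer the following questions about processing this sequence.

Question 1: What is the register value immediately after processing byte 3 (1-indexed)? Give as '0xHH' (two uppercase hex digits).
Answer: 0xAD

Derivation:
After byte 1 (0xD4): reg=0x22
After byte 2 (0x6E): reg=0xE3
After byte 3 (0x6F): reg=0xAD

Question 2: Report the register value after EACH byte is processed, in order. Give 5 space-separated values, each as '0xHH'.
0x22 0xE3 0xAD 0x11 0xA9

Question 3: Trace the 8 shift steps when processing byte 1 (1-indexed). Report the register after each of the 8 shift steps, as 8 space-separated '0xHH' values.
Register before byte 1: 0x00
After XOR with byte 0xD4: 0xD4

Answer: 0xAF 0x59 0xB2 0x63 0xC6 0x8B 0x11 0x22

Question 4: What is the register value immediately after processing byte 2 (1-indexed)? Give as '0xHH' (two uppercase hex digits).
Answer: 0xE3

Derivation:
After byte 1 (0xD4): reg=0x22
After byte 2 (0x6E): reg=0xE3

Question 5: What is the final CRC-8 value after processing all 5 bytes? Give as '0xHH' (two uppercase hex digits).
Answer: 0xA9

Derivation:
After byte 1 (0xD4): reg=0x22
After byte 2 (0x6E): reg=0xE3
After byte 3 (0x6F): reg=0xAD
After byte 4 (0xC7): reg=0x11
After byte 5 (0xF0): reg=0xA9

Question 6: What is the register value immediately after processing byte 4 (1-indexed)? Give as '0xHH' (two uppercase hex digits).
After byte 1 (0xD4): reg=0x22
After byte 2 (0x6E): reg=0xE3
After byte 3 (0x6F): reg=0xAD
After byte 4 (0xC7): reg=0x11

Answer: 0x11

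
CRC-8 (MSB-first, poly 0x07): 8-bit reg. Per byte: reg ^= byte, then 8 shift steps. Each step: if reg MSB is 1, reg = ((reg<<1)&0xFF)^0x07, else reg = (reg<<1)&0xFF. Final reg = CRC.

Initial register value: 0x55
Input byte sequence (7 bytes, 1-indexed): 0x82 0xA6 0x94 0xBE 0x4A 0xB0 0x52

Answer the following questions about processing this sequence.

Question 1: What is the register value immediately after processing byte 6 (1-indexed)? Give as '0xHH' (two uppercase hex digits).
After byte 1 (0x82): reg=0x2B
After byte 2 (0xA6): reg=0xAA
After byte 3 (0x94): reg=0xBA
After byte 4 (0xBE): reg=0x1C
After byte 5 (0x4A): reg=0xA5
After byte 6 (0xB0): reg=0x6B

Answer: 0x6B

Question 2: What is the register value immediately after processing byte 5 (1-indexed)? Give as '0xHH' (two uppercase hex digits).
After byte 1 (0x82): reg=0x2B
After byte 2 (0xA6): reg=0xAA
After byte 3 (0x94): reg=0xBA
After byte 4 (0xBE): reg=0x1C
After byte 5 (0x4A): reg=0xA5

Answer: 0xA5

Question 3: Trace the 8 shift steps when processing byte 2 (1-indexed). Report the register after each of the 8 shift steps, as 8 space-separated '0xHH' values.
Answer: 0x1D 0x3A 0x74 0xE8 0xD7 0xA9 0x55 0xAA

Derivation:
After byte 1 (0x82): reg=0x2B
Register before byte 2: 0x2B
After XOR with byte 0xA6: 0x8D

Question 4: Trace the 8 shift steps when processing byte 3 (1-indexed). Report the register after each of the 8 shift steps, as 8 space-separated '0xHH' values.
After byte 1 (0x82): reg=0x2B
After byte 2 (0xA6): reg=0xAA
Register before byte 3: 0xAA
After XOR with byte 0x94: 0x3E

Answer: 0x7C 0xF8 0xF7 0xE9 0xD5 0xAD 0x5D 0xBA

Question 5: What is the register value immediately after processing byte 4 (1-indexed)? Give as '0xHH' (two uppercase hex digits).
After byte 1 (0x82): reg=0x2B
After byte 2 (0xA6): reg=0xAA
After byte 3 (0x94): reg=0xBA
After byte 4 (0xBE): reg=0x1C

Answer: 0x1C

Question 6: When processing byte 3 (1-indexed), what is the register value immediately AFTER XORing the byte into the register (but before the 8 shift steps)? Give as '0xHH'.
Answer: 0x3E

Derivation:
Register before byte 3: 0xAA
Byte 3: 0x94
0xAA XOR 0x94 = 0x3E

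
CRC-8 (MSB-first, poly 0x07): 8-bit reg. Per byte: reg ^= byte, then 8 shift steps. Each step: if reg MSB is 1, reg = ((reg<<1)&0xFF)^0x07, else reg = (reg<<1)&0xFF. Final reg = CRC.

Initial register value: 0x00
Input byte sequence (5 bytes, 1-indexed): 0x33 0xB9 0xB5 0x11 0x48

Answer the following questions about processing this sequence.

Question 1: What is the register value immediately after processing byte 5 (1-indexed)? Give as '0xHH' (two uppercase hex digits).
Answer: 0x59

Derivation:
After byte 1 (0x33): reg=0x99
After byte 2 (0xB9): reg=0xE0
After byte 3 (0xB5): reg=0xAC
After byte 4 (0x11): reg=0x3A
After byte 5 (0x48): reg=0x59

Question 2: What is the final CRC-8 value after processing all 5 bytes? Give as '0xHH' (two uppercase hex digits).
Answer: 0x59

Derivation:
After byte 1 (0x33): reg=0x99
After byte 2 (0xB9): reg=0xE0
After byte 3 (0xB5): reg=0xAC
After byte 4 (0x11): reg=0x3A
After byte 5 (0x48): reg=0x59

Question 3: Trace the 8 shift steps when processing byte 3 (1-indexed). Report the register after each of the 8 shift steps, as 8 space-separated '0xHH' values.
Answer: 0xAA 0x53 0xA6 0x4B 0x96 0x2B 0x56 0xAC

Derivation:
After byte 1 (0x33): reg=0x99
After byte 2 (0xB9): reg=0xE0
Register before byte 3: 0xE0
After XOR with byte 0xB5: 0x55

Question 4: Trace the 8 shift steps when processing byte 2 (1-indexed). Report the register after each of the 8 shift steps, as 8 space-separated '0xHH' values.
After byte 1 (0x33): reg=0x99
Register before byte 2: 0x99
After XOR with byte 0xB9: 0x20

Answer: 0x40 0x80 0x07 0x0E 0x1C 0x38 0x70 0xE0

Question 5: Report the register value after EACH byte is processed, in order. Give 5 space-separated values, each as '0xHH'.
0x99 0xE0 0xAC 0x3A 0x59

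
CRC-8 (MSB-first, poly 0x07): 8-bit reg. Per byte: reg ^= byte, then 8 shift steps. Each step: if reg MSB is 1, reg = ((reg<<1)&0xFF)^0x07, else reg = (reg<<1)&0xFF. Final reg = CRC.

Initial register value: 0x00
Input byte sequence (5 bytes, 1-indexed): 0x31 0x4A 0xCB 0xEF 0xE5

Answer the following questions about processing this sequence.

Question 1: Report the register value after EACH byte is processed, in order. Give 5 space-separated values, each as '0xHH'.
0x97 0x1D 0x2C 0x47 0x67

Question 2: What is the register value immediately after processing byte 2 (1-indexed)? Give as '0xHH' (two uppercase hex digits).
Answer: 0x1D

Derivation:
After byte 1 (0x31): reg=0x97
After byte 2 (0x4A): reg=0x1D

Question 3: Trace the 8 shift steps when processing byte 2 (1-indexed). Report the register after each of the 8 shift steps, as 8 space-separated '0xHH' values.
After byte 1 (0x31): reg=0x97
Register before byte 2: 0x97
After XOR with byte 0x4A: 0xDD

Answer: 0xBD 0x7D 0xFA 0xF3 0xE1 0xC5 0x8D 0x1D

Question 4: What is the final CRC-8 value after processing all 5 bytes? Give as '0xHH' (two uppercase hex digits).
Answer: 0x67

Derivation:
After byte 1 (0x31): reg=0x97
After byte 2 (0x4A): reg=0x1D
After byte 3 (0xCB): reg=0x2C
After byte 4 (0xEF): reg=0x47
After byte 5 (0xE5): reg=0x67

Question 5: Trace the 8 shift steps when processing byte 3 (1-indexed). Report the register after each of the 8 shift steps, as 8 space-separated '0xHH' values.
After byte 1 (0x31): reg=0x97
After byte 2 (0x4A): reg=0x1D
Register before byte 3: 0x1D
After XOR with byte 0xCB: 0xD6

Answer: 0xAB 0x51 0xA2 0x43 0x86 0x0B 0x16 0x2C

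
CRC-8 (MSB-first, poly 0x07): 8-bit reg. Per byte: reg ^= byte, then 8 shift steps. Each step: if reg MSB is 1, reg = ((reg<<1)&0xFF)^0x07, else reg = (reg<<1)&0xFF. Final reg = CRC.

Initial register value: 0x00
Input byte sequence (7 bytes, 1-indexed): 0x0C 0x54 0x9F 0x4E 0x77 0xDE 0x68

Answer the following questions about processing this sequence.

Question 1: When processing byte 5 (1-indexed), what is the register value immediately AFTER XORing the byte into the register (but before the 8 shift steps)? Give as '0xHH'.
Register before byte 5: 0xA8
Byte 5: 0x77
0xA8 XOR 0x77 = 0xDF

Answer: 0xDF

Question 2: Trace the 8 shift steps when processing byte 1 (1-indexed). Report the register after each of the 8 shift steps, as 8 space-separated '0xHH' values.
Register before byte 1: 0x00
After XOR with byte 0x0C: 0x0C

Answer: 0x18 0x30 0x60 0xC0 0x87 0x09 0x12 0x24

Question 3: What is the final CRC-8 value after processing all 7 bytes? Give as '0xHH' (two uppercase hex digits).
Answer: 0x1B

Derivation:
After byte 1 (0x0C): reg=0x24
After byte 2 (0x54): reg=0x57
After byte 3 (0x9F): reg=0x76
After byte 4 (0x4E): reg=0xA8
After byte 5 (0x77): reg=0x13
After byte 6 (0xDE): reg=0x6D
After byte 7 (0x68): reg=0x1B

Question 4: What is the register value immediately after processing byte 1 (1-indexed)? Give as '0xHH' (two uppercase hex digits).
Answer: 0x24

Derivation:
After byte 1 (0x0C): reg=0x24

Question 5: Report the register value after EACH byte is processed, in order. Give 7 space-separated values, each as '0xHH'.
0x24 0x57 0x76 0xA8 0x13 0x6D 0x1B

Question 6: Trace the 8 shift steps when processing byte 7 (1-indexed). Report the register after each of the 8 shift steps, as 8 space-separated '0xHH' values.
Answer: 0x0A 0x14 0x28 0x50 0xA0 0x47 0x8E 0x1B

Derivation:
After byte 1 (0x0C): reg=0x24
After byte 2 (0x54): reg=0x57
After byte 3 (0x9F): reg=0x76
After byte 4 (0x4E): reg=0xA8
After byte 5 (0x77): reg=0x13
After byte 6 (0xDE): reg=0x6D
Register before byte 7: 0x6D
After XOR with byte 0x68: 0x05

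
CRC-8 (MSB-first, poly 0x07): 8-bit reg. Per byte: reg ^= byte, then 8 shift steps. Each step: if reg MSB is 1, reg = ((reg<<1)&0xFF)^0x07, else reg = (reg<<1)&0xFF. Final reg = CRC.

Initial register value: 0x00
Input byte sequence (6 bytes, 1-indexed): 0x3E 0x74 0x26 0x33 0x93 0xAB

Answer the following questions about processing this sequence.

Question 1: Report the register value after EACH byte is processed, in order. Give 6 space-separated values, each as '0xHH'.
0xBA 0x64 0xC9 0xE8 0x66 0x6D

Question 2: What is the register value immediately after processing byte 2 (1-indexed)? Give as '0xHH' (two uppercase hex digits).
Answer: 0x64

Derivation:
After byte 1 (0x3E): reg=0xBA
After byte 2 (0x74): reg=0x64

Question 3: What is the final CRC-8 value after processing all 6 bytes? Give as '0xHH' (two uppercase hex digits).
Answer: 0x6D

Derivation:
After byte 1 (0x3E): reg=0xBA
After byte 2 (0x74): reg=0x64
After byte 3 (0x26): reg=0xC9
After byte 4 (0x33): reg=0xE8
After byte 5 (0x93): reg=0x66
After byte 6 (0xAB): reg=0x6D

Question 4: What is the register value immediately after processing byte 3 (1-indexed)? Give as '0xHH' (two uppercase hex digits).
After byte 1 (0x3E): reg=0xBA
After byte 2 (0x74): reg=0x64
After byte 3 (0x26): reg=0xC9

Answer: 0xC9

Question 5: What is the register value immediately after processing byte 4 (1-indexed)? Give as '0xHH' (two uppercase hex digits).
After byte 1 (0x3E): reg=0xBA
After byte 2 (0x74): reg=0x64
After byte 3 (0x26): reg=0xC9
After byte 4 (0x33): reg=0xE8

Answer: 0xE8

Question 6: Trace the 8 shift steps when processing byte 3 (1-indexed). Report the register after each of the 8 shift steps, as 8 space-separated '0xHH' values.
Answer: 0x84 0x0F 0x1E 0x3C 0x78 0xF0 0xE7 0xC9

Derivation:
After byte 1 (0x3E): reg=0xBA
After byte 2 (0x74): reg=0x64
Register before byte 3: 0x64
After XOR with byte 0x26: 0x42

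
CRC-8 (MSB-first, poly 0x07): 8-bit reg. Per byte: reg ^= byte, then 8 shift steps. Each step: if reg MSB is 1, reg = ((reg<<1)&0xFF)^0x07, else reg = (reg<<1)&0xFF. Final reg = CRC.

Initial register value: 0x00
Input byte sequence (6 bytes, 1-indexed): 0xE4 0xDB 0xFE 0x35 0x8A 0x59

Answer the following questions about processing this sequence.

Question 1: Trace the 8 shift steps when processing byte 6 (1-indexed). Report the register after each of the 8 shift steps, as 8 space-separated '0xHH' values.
After byte 1 (0xE4): reg=0xB2
After byte 2 (0xDB): reg=0x18
After byte 3 (0xFE): reg=0xBC
After byte 4 (0x35): reg=0xB6
After byte 5 (0x8A): reg=0xB4
Register before byte 6: 0xB4
After XOR with byte 0x59: 0xED

Answer: 0xDD 0xBD 0x7D 0xFA 0xF3 0xE1 0xC5 0x8D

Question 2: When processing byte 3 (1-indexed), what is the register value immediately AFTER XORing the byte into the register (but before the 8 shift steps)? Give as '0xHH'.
Register before byte 3: 0x18
Byte 3: 0xFE
0x18 XOR 0xFE = 0xE6

Answer: 0xE6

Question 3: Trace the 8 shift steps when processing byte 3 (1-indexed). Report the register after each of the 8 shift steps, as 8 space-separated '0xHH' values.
After byte 1 (0xE4): reg=0xB2
After byte 2 (0xDB): reg=0x18
Register before byte 3: 0x18
After XOR with byte 0xFE: 0xE6

Answer: 0xCB 0x91 0x25 0x4A 0x94 0x2F 0x5E 0xBC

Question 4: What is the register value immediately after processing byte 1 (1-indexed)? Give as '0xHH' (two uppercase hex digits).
After byte 1 (0xE4): reg=0xB2

Answer: 0xB2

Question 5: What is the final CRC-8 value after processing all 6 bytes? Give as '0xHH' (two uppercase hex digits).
Answer: 0x8D

Derivation:
After byte 1 (0xE4): reg=0xB2
After byte 2 (0xDB): reg=0x18
After byte 3 (0xFE): reg=0xBC
After byte 4 (0x35): reg=0xB6
After byte 5 (0x8A): reg=0xB4
After byte 6 (0x59): reg=0x8D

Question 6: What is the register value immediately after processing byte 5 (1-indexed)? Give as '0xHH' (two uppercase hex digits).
After byte 1 (0xE4): reg=0xB2
After byte 2 (0xDB): reg=0x18
After byte 3 (0xFE): reg=0xBC
After byte 4 (0x35): reg=0xB6
After byte 5 (0x8A): reg=0xB4

Answer: 0xB4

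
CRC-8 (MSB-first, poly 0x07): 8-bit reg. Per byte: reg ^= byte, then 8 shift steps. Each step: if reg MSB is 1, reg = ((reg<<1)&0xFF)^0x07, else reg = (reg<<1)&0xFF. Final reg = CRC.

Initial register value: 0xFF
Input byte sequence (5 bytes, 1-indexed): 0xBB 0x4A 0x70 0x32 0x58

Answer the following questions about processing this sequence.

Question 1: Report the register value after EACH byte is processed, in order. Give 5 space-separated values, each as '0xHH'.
0xDB 0xFE 0xA3 0xFE 0x7B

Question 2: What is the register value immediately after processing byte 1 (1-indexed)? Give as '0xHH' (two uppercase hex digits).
After byte 1 (0xBB): reg=0xDB

Answer: 0xDB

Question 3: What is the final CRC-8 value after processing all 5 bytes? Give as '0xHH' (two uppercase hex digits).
After byte 1 (0xBB): reg=0xDB
After byte 2 (0x4A): reg=0xFE
After byte 3 (0x70): reg=0xA3
After byte 4 (0x32): reg=0xFE
After byte 5 (0x58): reg=0x7B

Answer: 0x7B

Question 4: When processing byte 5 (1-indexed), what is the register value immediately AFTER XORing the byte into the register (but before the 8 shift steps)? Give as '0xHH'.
Register before byte 5: 0xFE
Byte 5: 0x58
0xFE XOR 0x58 = 0xA6

Answer: 0xA6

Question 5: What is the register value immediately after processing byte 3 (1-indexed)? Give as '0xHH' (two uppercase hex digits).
After byte 1 (0xBB): reg=0xDB
After byte 2 (0x4A): reg=0xFE
After byte 3 (0x70): reg=0xA3

Answer: 0xA3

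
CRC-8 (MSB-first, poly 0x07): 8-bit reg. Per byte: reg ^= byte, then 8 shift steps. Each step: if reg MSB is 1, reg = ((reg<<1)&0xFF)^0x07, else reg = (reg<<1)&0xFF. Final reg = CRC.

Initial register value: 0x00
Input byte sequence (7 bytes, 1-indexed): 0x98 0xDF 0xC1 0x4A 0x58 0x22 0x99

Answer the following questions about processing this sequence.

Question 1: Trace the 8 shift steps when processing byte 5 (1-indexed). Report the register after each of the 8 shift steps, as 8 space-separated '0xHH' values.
Answer: 0xB9 0x75 0xEA 0xD3 0xA1 0x45 0x8A 0x13

Derivation:
After byte 1 (0x98): reg=0xC1
After byte 2 (0xDF): reg=0x5A
After byte 3 (0xC1): reg=0xC8
After byte 4 (0x4A): reg=0x87
Register before byte 5: 0x87
After XOR with byte 0x58: 0xDF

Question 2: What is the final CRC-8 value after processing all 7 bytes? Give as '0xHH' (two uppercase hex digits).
Answer: 0x2A

Derivation:
After byte 1 (0x98): reg=0xC1
After byte 2 (0xDF): reg=0x5A
After byte 3 (0xC1): reg=0xC8
After byte 4 (0x4A): reg=0x87
After byte 5 (0x58): reg=0x13
After byte 6 (0x22): reg=0x97
After byte 7 (0x99): reg=0x2A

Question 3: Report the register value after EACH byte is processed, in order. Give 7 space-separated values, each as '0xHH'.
0xC1 0x5A 0xC8 0x87 0x13 0x97 0x2A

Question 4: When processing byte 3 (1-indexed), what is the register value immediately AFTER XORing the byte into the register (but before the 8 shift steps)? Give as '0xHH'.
Answer: 0x9B

Derivation:
Register before byte 3: 0x5A
Byte 3: 0xC1
0x5A XOR 0xC1 = 0x9B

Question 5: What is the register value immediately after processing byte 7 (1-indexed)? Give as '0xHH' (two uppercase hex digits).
After byte 1 (0x98): reg=0xC1
After byte 2 (0xDF): reg=0x5A
After byte 3 (0xC1): reg=0xC8
After byte 4 (0x4A): reg=0x87
After byte 5 (0x58): reg=0x13
After byte 6 (0x22): reg=0x97
After byte 7 (0x99): reg=0x2A

Answer: 0x2A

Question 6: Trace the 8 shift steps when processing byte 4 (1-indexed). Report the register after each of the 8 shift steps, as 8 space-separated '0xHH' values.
Answer: 0x03 0x06 0x0C 0x18 0x30 0x60 0xC0 0x87

Derivation:
After byte 1 (0x98): reg=0xC1
After byte 2 (0xDF): reg=0x5A
After byte 3 (0xC1): reg=0xC8
Register before byte 4: 0xC8
After XOR with byte 0x4A: 0x82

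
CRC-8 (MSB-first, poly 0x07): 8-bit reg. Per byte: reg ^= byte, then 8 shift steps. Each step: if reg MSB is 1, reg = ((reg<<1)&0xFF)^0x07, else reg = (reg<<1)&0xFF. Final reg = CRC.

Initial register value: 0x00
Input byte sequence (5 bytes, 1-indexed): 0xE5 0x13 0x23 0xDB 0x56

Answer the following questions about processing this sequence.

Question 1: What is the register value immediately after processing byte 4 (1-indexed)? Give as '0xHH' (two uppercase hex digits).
Answer: 0xAB

Derivation:
After byte 1 (0xE5): reg=0xB5
After byte 2 (0x13): reg=0x7B
After byte 3 (0x23): reg=0x8F
After byte 4 (0xDB): reg=0xAB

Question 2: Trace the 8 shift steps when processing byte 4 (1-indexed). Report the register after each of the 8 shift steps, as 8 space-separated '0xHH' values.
After byte 1 (0xE5): reg=0xB5
After byte 2 (0x13): reg=0x7B
After byte 3 (0x23): reg=0x8F
Register before byte 4: 0x8F
After XOR with byte 0xDB: 0x54

Answer: 0xA8 0x57 0xAE 0x5B 0xB6 0x6B 0xD6 0xAB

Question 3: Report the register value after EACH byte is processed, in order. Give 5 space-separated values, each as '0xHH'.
0xB5 0x7B 0x8F 0xAB 0xFD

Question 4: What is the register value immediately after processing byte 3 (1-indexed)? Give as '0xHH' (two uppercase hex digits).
After byte 1 (0xE5): reg=0xB5
After byte 2 (0x13): reg=0x7B
After byte 3 (0x23): reg=0x8F

Answer: 0x8F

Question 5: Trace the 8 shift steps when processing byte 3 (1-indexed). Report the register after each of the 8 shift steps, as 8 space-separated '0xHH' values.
After byte 1 (0xE5): reg=0xB5
After byte 2 (0x13): reg=0x7B
Register before byte 3: 0x7B
After XOR with byte 0x23: 0x58

Answer: 0xB0 0x67 0xCE 0x9B 0x31 0x62 0xC4 0x8F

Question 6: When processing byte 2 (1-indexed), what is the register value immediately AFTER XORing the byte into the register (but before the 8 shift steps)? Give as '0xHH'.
Answer: 0xA6

Derivation:
Register before byte 2: 0xB5
Byte 2: 0x13
0xB5 XOR 0x13 = 0xA6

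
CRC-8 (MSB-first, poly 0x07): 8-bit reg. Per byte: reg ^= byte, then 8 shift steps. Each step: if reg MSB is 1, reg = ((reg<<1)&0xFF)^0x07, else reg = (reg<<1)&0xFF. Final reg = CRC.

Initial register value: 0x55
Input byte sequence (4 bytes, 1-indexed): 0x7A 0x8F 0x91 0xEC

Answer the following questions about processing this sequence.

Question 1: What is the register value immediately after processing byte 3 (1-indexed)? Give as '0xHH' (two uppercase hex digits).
After byte 1 (0x7A): reg=0xCD
After byte 2 (0x8F): reg=0xC9
After byte 3 (0x91): reg=0x8F

Answer: 0x8F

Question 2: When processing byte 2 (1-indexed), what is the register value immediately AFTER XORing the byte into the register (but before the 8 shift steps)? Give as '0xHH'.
Answer: 0x42

Derivation:
Register before byte 2: 0xCD
Byte 2: 0x8F
0xCD XOR 0x8F = 0x42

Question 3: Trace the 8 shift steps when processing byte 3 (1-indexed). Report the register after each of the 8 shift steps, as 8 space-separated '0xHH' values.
Answer: 0xB0 0x67 0xCE 0x9B 0x31 0x62 0xC4 0x8F

Derivation:
After byte 1 (0x7A): reg=0xCD
After byte 2 (0x8F): reg=0xC9
Register before byte 3: 0xC9
After XOR with byte 0x91: 0x58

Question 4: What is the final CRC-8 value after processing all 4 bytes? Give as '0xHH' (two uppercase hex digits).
After byte 1 (0x7A): reg=0xCD
After byte 2 (0x8F): reg=0xC9
After byte 3 (0x91): reg=0x8F
After byte 4 (0xEC): reg=0x2E

Answer: 0x2E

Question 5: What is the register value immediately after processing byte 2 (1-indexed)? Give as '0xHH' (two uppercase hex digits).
After byte 1 (0x7A): reg=0xCD
After byte 2 (0x8F): reg=0xC9

Answer: 0xC9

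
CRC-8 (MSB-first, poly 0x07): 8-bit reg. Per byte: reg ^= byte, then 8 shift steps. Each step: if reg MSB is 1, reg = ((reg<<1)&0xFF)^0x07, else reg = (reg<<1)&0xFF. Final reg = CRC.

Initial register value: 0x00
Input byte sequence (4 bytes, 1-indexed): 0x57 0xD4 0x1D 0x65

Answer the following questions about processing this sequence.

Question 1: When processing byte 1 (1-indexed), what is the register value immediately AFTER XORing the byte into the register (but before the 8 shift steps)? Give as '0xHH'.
Register before byte 1: 0x00
Byte 1: 0x57
0x00 XOR 0x57 = 0x57

Answer: 0x57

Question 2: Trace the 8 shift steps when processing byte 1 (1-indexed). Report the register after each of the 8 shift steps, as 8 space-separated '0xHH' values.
Register before byte 1: 0x00
After XOR with byte 0x57: 0x57

Answer: 0xAE 0x5B 0xB6 0x6B 0xD6 0xAB 0x51 0xA2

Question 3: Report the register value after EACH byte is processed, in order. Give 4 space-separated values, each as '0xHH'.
0xA2 0x45 0x8F 0x98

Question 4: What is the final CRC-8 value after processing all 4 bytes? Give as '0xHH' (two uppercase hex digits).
After byte 1 (0x57): reg=0xA2
After byte 2 (0xD4): reg=0x45
After byte 3 (0x1D): reg=0x8F
After byte 4 (0x65): reg=0x98

Answer: 0x98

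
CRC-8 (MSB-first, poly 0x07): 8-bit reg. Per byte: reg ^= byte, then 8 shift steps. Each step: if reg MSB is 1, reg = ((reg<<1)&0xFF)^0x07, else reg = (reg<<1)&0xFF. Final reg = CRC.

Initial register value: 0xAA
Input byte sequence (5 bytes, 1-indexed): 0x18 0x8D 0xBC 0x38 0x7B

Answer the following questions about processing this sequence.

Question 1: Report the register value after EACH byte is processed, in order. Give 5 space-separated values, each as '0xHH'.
0x17 0xCF 0x5E 0x35 0xED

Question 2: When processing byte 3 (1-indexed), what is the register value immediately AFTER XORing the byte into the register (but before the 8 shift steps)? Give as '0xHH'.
Register before byte 3: 0xCF
Byte 3: 0xBC
0xCF XOR 0xBC = 0x73

Answer: 0x73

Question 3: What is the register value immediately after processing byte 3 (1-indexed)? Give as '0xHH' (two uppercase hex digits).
After byte 1 (0x18): reg=0x17
After byte 2 (0x8D): reg=0xCF
After byte 3 (0xBC): reg=0x5E

Answer: 0x5E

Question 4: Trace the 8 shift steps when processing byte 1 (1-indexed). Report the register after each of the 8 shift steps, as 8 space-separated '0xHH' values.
Answer: 0x63 0xC6 0x8B 0x11 0x22 0x44 0x88 0x17

Derivation:
Register before byte 1: 0xAA
After XOR with byte 0x18: 0xB2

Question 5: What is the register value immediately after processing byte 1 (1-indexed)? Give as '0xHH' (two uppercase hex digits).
After byte 1 (0x18): reg=0x17

Answer: 0x17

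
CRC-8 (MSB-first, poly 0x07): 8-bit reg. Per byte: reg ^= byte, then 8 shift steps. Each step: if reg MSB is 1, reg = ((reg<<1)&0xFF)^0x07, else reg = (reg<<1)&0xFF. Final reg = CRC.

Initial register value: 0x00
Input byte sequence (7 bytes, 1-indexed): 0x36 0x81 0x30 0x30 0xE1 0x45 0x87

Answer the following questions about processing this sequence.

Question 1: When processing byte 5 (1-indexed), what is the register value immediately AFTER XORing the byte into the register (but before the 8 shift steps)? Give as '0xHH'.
Answer: 0x35

Derivation:
Register before byte 5: 0xD4
Byte 5: 0xE1
0xD4 XOR 0xE1 = 0x35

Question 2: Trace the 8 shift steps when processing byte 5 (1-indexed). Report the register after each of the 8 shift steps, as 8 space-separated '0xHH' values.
Answer: 0x6A 0xD4 0xAF 0x59 0xB2 0x63 0xC6 0x8B

Derivation:
After byte 1 (0x36): reg=0x82
After byte 2 (0x81): reg=0x09
After byte 3 (0x30): reg=0xAF
After byte 4 (0x30): reg=0xD4
Register before byte 5: 0xD4
After XOR with byte 0xE1: 0x35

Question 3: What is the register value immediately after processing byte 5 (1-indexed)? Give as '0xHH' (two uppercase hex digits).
Answer: 0x8B

Derivation:
After byte 1 (0x36): reg=0x82
After byte 2 (0x81): reg=0x09
After byte 3 (0x30): reg=0xAF
After byte 4 (0x30): reg=0xD4
After byte 5 (0xE1): reg=0x8B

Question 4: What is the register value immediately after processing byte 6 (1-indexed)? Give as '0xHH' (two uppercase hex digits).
After byte 1 (0x36): reg=0x82
After byte 2 (0x81): reg=0x09
After byte 3 (0x30): reg=0xAF
After byte 4 (0x30): reg=0xD4
After byte 5 (0xE1): reg=0x8B
After byte 6 (0x45): reg=0x64

Answer: 0x64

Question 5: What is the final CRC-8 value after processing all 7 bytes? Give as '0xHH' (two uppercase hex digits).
After byte 1 (0x36): reg=0x82
After byte 2 (0x81): reg=0x09
After byte 3 (0x30): reg=0xAF
After byte 4 (0x30): reg=0xD4
After byte 5 (0xE1): reg=0x8B
After byte 6 (0x45): reg=0x64
After byte 7 (0x87): reg=0xA7

Answer: 0xA7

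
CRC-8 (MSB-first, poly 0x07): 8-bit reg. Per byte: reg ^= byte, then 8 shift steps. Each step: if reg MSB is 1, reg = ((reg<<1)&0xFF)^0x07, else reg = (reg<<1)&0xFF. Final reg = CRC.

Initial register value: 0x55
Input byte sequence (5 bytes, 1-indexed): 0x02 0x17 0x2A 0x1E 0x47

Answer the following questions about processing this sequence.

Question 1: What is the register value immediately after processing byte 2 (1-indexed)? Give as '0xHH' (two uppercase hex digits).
Answer: 0x02

Derivation:
After byte 1 (0x02): reg=0xA2
After byte 2 (0x17): reg=0x02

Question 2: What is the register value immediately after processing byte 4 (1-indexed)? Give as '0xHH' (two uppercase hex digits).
After byte 1 (0x02): reg=0xA2
After byte 2 (0x17): reg=0x02
After byte 3 (0x2A): reg=0xD8
After byte 4 (0x1E): reg=0x5C

Answer: 0x5C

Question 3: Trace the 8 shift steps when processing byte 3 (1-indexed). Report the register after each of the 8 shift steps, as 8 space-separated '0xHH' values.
After byte 1 (0x02): reg=0xA2
After byte 2 (0x17): reg=0x02
Register before byte 3: 0x02
After XOR with byte 0x2A: 0x28

Answer: 0x50 0xA0 0x47 0x8E 0x1B 0x36 0x6C 0xD8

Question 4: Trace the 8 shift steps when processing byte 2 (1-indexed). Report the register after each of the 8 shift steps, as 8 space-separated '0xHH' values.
Answer: 0x6D 0xDA 0xB3 0x61 0xC2 0x83 0x01 0x02

Derivation:
After byte 1 (0x02): reg=0xA2
Register before byte 2: 0xA2
After XOR with byte 0x17: 0xB5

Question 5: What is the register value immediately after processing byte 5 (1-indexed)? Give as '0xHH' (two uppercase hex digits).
After byte 1 (0x02): reg=0xA2
After byte 2 (0x17): reg=0x02
After byte 3 (0x2A): reg=0xD8
After byte 4 (0x1E): reg=0x5C
After byte 5 (0x47): reg=0x41

Answer: 0x41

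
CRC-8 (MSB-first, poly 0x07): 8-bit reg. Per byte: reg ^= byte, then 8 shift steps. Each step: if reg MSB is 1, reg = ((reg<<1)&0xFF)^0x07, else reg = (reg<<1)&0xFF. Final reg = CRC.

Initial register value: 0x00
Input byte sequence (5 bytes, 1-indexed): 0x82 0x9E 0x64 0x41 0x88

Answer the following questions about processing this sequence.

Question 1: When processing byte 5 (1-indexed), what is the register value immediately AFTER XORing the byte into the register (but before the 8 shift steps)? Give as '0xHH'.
Register before byte 5: 0xF9
Byte 5: 0x88
0xF9 XOR 0x88 = 0x71

Answer: 0x71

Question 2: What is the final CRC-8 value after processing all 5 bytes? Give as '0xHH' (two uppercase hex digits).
Answer: 0x50

Derivation:
After byte 1 (0x82): reg=0x87
After byte 2 (0x9E): reg=0x4F
After byte 3 (0x64): reg=0xD1
After byte 4 (0x41): reg=0xF9
After byte 5 (0x88): reg=0x50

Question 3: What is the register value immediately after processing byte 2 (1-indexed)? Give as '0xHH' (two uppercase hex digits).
Answer: 0x4F

Derivation:
After byte 1 (0x82): reg=0x87
After byte 2 (0x9E): reg=0x4F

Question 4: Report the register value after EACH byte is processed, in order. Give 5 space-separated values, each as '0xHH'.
0x87 0x4F 0xD1 0xF9 0x50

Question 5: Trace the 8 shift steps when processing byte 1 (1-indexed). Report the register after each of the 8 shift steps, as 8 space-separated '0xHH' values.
Register before byte 1: 0x00
After XOR with byte 0x82: 0x82

Answer: 0x03 0x06 0x0C 0x18 0x30 0x60 0xC0 0x87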